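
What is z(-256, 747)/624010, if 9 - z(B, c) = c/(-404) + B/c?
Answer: 675505/37663745976 ≈ 1.7935e-5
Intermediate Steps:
z(B, c) = 9 + c/404 - B/c (z(B, c) = 9 - (c/(-404) + B/c) = 9 - (c*(-1/404) + B/c) = 9 - (-c/404 + B/c) = 9 + (c/404 - B/c) = 9 + c/404 - B/c)
z(-256, 747)/624010 = (9 + (1/404)*747 - 1*(-256)/747)/624010 = (9 + 747/404 - 1*(-256)*1/747)*(1/624010) = (9 + 747/404 + 256/747)*(1/624010) = (3377525/301788)*(1/624010) = 675505/37663745976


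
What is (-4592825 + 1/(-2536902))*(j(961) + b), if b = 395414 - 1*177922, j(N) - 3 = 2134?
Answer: -2559017600282875979/2536902 ≈ -1.0087e+12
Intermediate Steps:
j(N) = 2137 (j(N) = 3 + 2134 = 2137)
b = 217492 (b = 395414 - 177922 = 217492)
(-4592825 + 1/(-2536902))*(j(961) + b) = (-4592825 + 1/(-2536902))*(2137 + 217492) = (-4592825 - 1/2536902)*219629 = -11651546928151/2536902*219629 = -2559017600282875979/2536902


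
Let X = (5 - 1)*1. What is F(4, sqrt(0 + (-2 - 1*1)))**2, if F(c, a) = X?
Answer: 16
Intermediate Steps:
X = 4 (X = 4*1 = 4)
F(c, a) = 4
F(4, sqrt(0 + (-2 - 1*1)))**2 = 4**2 = 16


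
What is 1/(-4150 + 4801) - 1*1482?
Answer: -964781/651 ≈ -1482.0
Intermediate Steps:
1/(-4150 + 4801) - 1*1482 = 1/651 - 1482 = -964781/651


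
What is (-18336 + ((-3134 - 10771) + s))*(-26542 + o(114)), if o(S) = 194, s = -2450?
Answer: 914038468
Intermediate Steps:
(-18336 + ((-3134 - 10771) + s))*(-26542 + o(114)) = (-18336 + ((-3134 - 10771) - 2450))*(-26542 + 194) = (-18336 + (-13905 - 2450))*(-26348) = (-18336 - 16355)*(-26348) = -34691*(-26348) = 914038468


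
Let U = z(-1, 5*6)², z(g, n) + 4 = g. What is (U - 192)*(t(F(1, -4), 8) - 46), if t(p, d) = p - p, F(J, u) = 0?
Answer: 7682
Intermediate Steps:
z(g, n) = -4 + g
U = 25 (U = (-4 - 1)² = (-5)² = 25)
t(p, d) = 0
(U - 192)*(t(F(1, -4), 8) - 46) = (25 - 192)*(0 - 46) = -167*(-46) = 7682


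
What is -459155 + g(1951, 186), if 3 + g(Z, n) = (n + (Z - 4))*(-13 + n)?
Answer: -90149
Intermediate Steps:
g(Z, n) = -3 + (-13 + n)*(-4 + Z + n) (g(Z, n) = -3 + (n + (Z - 4))*(-13 + n) = -3 + (n + (-4 + Z))*(-13 + n) = -3 + (-4 + Z + n)*(-13 + n) = -3 + (-13 + n)*(-4 + Z + n))
-459155 + g(1951, 186) = -459155 + (49 + 186**2 - 17*186 - 13*1951 + 1951*186) = -459155 + (49 + 34596 - 3162 - 25363 + 362886) = -459155 + 369006 = -90149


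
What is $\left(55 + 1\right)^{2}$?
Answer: $3136$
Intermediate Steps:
$\left(55 + 1\right)^{2} = 56^{2} = 3136$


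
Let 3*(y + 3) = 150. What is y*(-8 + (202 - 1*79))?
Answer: 5405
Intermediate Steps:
y = 47 (y = -3 + (1/3)*150 = -3 + 50 = 47)
y*(-8 + (202 - 1*79)) = 47*(-8 + (202 - 1*79)) = 47*(-8 + (202 - 79)) = 47*(-8 + 123) = 47*115 = 5405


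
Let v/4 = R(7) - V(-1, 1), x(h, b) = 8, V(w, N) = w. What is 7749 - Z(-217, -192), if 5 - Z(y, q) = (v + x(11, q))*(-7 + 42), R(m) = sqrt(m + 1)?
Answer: 8164 + 280*sqrt(2) ≈ 8560.0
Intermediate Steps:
R(m) = sqrt(1 + m)
v = 4 + 8*sqrt(2) (v = 4*(sqrt(1 + 7) - 1*(-1)) = 4*(sqrt(8) + 1) = 4*(2*sqrt(2) + 1) = 4*(1 + 2*sqrt(2)) = 4 + 8*sqrt(2) ≈ 15.314)
Z(y, q) = -415 - 280*sqrt(2) (Z(y, q) = 5 - ((4 + 8*sqrt(2)) + 8)*(-7 + 42) = 5 - (12 + 8*sqrt(2))*35 = 5 - (420 + 280*sqrt(2)) = 5 + (-420 - 280*sqrt(2)) = -415 - 280*sqrt(2))
7749 - Z(-217, -192) = 7749 - (-415 - 280*sqrt(2)) = 7749 + (415 + 280*sqrt(2)) = 8164 + 280*sqrt(2)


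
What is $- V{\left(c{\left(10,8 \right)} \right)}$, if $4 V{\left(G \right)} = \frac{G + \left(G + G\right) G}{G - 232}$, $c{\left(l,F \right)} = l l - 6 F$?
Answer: $\frac{91}{12} \approx 7.5833$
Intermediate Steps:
$c{\left(l,F \right)} = l^{2} - 6 F$
$V{\left(G \right)} = \frac{G + 2 G^{2}}{4 \left(-232 + G\right)}$ ($V{\left(G \right)} = \frac{\left(G + \left(G + G\right) G\right) \frac{1}{G - 232}}{4} = \frac{\left(G + 2 G G\right) \frac{1}{-232 + G}}{4} = \frac{\left(G + 2 G^{2}\right) \frac{1}{-232 + G}}{4} = \frac{\frac{1}{-232 + G} \left(G + 2 G^{2}\right)}{4} = \frac{G + 2 G^{2}}{4 \left(-232 + G\right)}$)
$- V{\left(c{\left(10,8 \right)} \right)} = - \frac{\left(10^{2} - 48\right) \left(1 + 2 \left(10^{2} - 48\right)\right)}{4 \left(-232 + \left(10^{2} - 48\right)\right)} = - \frac{\left(100 - 48\right) \left(1 + 2 \left(100 - 48\right)\right)}{4 \left(-232 + \left(100 - 48\right)\right)} = - \frac{52 \left(1 + 2 \cdot 52\right)}{4 \left(-232 + 52\right)} = - \frac{52 \left(1 + 104\right)}{4 \left(-180\right)} = - \frac{52 \left(-1\right) 105}{4 \cdot 180} = \left(-1\right) \left(- \frac{91}{12}\right) = \frac{91}{12}$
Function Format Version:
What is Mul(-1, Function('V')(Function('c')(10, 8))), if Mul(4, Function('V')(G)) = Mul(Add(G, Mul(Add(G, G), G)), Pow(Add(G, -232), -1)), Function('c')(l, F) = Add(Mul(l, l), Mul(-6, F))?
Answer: Rational(91, 12) ≈ 7.5833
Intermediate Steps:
Function('c')(l, F) = Add(Pow(l, 2), Mul(-6, F))
Function('V')(G) = Mul(Rational(1, 4), Pow(Add(-232, G), -1), Add(G, Mul(2, Pow(G, 2)))) (Function('V')(G) = Mul(Rational(1, 4), Mul(Add(G, Mul(Add(G, G), G)), Pow(Add(G, -232), -1))) = Mul(Rational(1, 4), Mul(Add(G, Mul(Mul(2, G), G)), Pow(Add(-232, G), -1))) = Mul(Rational(1, 4), Mul(Add(G, Mul(2, Pow(G, 2))), Pow(Add(-232, G), -1))) = Mul(Rational(1, 4), Mul(Pow(Add(-232, G), -1), Add(G, Mul(2, Pow(G, 2))))) = Mul(Rational(1, 4), Pow(Add(-232, G), -1), Add(G, Mul(2, Pow(G, 2)))))
Mul(-1, Function('V')(Function('c')(10, 8))) = Mul(-1, Mul(Rational(1, 4), Add(Pow(10, 2), Mul(-6, 8)), Pow(Add(-232, Add(Pow(10, 2), Mul(-6, 8))), -1), Add(1, Mul(2, Add(Pow(10, 2), Mul(-6, 8)))))) = Mul(-1, Mul(Rational(1, 4), Add(100, -48), Pow(Add(-232, Add(100, -48)), -1), Add(1, Mul(2, Add(100, -48))))) = Mul(-1, Mul(Rational(1, 4), 52, Pow(Add(-232, 52), -1), Add(1, Mul(2, 52)))) = Mul(-1, Mul(Rational(1, 4), 52, Pow(-180, -1), Add(1, 104))) = Mul(-1, Mul(Rational(1, 4), 52, Rational(-1, 180), 105)) = Mul(-1, Rational(-91, 12)) = Rational(91, 12)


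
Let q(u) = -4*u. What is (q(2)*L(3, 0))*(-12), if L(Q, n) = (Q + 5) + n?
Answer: 768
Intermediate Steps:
L(Q, n) = 5 + Q + n (L(Q, n) = (5 + Q) + n = 5 + Q + n)
(q(2)*L(3, 0))*(-12) = ((-4*2)*(5 + 3 + 0))*(-12) = -8*8*(-12) = -64*(-12) = 768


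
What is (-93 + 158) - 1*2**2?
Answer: 61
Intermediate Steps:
(-93 + 158) - 1*2**2 = 65 - 1*4 = 65 - 4 = 61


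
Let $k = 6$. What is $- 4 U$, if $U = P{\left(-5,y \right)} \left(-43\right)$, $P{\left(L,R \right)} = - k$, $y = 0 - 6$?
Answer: $-1032$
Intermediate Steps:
$y = -6$ ($y = 0 - 6 = -6$)
$P{\left(L,R \right)} = -6$ ($P{\left(L,R \right)} = \left(-1\right) 6 = -6$)
$U = 258$ ($U = \left(-6\right) \left(-43\right) = 258$)
$- 4 U = - 4 \cdot 258 = \left(-1\right) 1032 = -1032$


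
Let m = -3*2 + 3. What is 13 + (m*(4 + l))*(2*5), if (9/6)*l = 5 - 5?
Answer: -107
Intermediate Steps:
m = -3 (m = -6 + 3 = -3)
l = 0 (l = 2*(5 - 5)/3 = (⅔)*0 = 0)
13 + (m*(4 + l))*(2*5) = 13 + (-3*(4 + 0))*(2*5) = 13 - 3*4*10 = 13 - 12*10 = 13 - 120 = -107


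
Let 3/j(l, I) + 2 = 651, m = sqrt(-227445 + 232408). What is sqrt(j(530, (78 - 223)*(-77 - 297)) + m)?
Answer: sqrt(1947 + 421201*sqrt(4963))/649 ≈ 8.3936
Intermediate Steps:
m = sqrt(4963) ≈ 70.449
j(l, I) = 3/649 (j(l, I) = 3/(-2 + 651) = 3/649)
sqrt(j(530, (78 - 223)*(-77 - 297)) + m) = sqrt(3/649 + sqrt(4963))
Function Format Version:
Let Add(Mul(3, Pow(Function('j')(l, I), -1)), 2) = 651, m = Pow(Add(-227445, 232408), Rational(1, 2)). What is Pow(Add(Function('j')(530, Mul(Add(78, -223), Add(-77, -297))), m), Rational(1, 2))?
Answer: Mul(Rational(1, 649), Pow(Add(1947, Mul(421201, Pow(4963, Rational(1, 2)))), Rational(1, 2))) ≈ 8.3936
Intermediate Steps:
m = Pow(4963, Rational(1, 2)) ≈ 70.449
Function('j')(l, I) = Rational(3, 649) (Function('j')(l, I) = Mul(3, Pow(Add(-2, 651), -1)) = Mul(3, Pow(649, -1)) = Mul(3, Rational(1, 649)) = Rational(3, 649))
Pow(Add(Function('j')(530, Mul(Add(78, -223), Add(-77, -297))), m), Rational(1, 2)) = Pow(Add(Rational(3, 649), Pow(4963, Rational(1, 2))), Rational(1, 2))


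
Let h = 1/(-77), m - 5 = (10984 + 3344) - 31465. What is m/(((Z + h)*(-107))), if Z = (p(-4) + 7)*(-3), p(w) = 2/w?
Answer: -2638328/321535 ≈ -8.2054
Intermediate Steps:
m = -17132 (m = 5 + ((10984 + 3344) - 31465) = 5 + (14328 - 31465) = 5 - 17137 = -17132)
h = -1/77 ≈ -0.012987
Z = -39/2 (Z = (2/(-4) + 7)*(-3) = (2*(-¼) + 7)*(-3) = (-½ + 7)*(-3) = (13/2)*(-3) = -39/2 ≈ -19.500)
m/(((Z + h)*(-107))) = -17132*(-1/(107*(-39/2 - 1/77))) = -17132/((-3005/154*(-107))) = -17132/321535/154 = -17132*154/321535 = -2638328/321535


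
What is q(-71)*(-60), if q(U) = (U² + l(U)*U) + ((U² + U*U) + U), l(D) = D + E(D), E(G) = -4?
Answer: -1222620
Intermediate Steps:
l(D) = -4 + D (l(D) = D - 4 = -4 + D)
q(U) = U + 3*U² + U*(-4 + U) (q(U) = (U² + (-4 + U)*U) + ((U² + U*U) + U) = (U² + U*(-4 + U)) + ((U² + U²) + U) = (U² + U*(-4 + U)) + (2*U² + U) = (U² + U*(-4 + U)) + (U + 2*U²) = U + 3*U² + U*(-4 + U))
q(-71)*(-60) = -71*(-3 + 4*(-71))*(-60) = -71*(-3 - 284)*(-60) = -71*(-287)*(-60) = 20377*(-60) = -1222620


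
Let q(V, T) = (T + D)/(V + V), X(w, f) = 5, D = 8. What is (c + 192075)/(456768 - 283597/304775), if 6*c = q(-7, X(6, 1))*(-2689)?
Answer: 4927985302175/11693739422652 ≈ 0.42142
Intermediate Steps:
q(V, T) = (8 + T)/(2*V) (q(V, T) = (T + 8)/(V + V) = (8 + T)/((2*V)) = (8 + T)*(1/(2*V)) = (8 + T)/(2*V))
c = 34957/84 (c = (((½)*(8 + 5)/(-7))*(-2689))/6 = (((½)*(-⅐)*13)*(-2689))/6 = (-13/14*(-2689))/6 = (⅙)*(34957/14) = 34957/84 ≈ 416.15)
(c + 192075)/(456768 - 283597/304775) = (34957/84 + 192075)/(456768 - 283597/304775) = 16169257/(84*(456768 - 283597*1/304775)) = 16169257/(84*(456768 - 283597/304775)) = 16169257/(84*(139211183603/304775)) = (16169257/84)*(304775/139211183603) = 4927985302175/11693739422652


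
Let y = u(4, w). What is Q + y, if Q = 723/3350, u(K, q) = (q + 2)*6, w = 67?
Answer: 1387623/3350 ≈ 414.22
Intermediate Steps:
u(K, q) = 12 + 6*q (u(K, q) = (2 + q)*6 = 12 + 6*q)
Q = 723/3350 (Q = 723*(1/3350) = 723/3350 ≈ 0.21582)
y = 414 (y = 12 + 6*67 = 12 + 402 = 414)
Q + y = 723/3350 + 414 = 1387623/3350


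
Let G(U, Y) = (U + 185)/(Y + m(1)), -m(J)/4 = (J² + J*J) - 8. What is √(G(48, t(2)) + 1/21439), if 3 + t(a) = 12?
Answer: 2*√7301909010/64317 ≈ 2.6572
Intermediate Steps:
m(J) = 32 - 8*J² (m(J) = -4*((J² + J*J) - 8) = -4*((J² + J²) - 8) = -4*(2*J² - 8) = -4*(-8 + 2*J²) = 32 - 8*J²)
t(a) = 9 (t(a) = -3 + 12 = 9)
G(U, Y) = (185 + U)/(24 + Y) (G(U, Y) = (U + 185)/(Y + (32 - 8*1²)) = (185 + U)/(Y + (32 - 8*1)) = (185 + U)/(Y + (32 - 8)) = (185 + U)/(Y + 24) = (185 + U)/(24 + Y))
√(G(48, t(2)) + 1/21439) = √((185 + 48)/(24 + 9) + 1/21439) = √(233/33 + 1/21439) = √(454120/64317) = 2*√7301909010/64317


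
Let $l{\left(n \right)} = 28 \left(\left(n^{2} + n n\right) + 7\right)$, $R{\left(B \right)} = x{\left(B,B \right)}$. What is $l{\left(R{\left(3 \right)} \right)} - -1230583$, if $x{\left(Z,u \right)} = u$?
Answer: $1231283$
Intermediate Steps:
$R{\left(B \right)} = B$
$l{\left(n \right)} = 196 + 56 n^{2}$ ($l{\left(n \right)} = 28 \left(\left(n^{2} + n^{2}\right) + 7\right) = 28 \left(2 n^{2} + 7\right) = 28 \left(7 + 2 n^{2}\right) = 196 + 56 n^{2}$)
$l{\left(R{\left(3 \right)} \right)} - -1230583 = \left(196 + 56 \cdot 3^{2}\right) - -1230583 = \left(196 + 56 \cdot 9\right) + 1230583 = \left(196 + 504\right) + 1230583 = 700 + 1230583 = 1231283$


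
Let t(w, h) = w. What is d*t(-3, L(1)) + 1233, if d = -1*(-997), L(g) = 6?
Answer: -1758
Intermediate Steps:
d = 997
d*t(-3, L(1)) + 1233 = 997*(-3) + 1233 = -2991 + 1233 = -1758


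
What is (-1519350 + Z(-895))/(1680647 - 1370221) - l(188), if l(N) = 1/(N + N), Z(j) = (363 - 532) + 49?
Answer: -285815573/58360088 ≈ -4.8974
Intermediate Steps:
Z(j) = -120 (Z(j) = -169 + 49 = -120)
l(N) = 1/(2*N)
(-1519350 + Z(-895))/(1680647 - 1370221) - l(188) = (-1519350 - 120)/(1680647 - 1370221) - 1/(2*188) = -1519470/310426 - 1/(2*188) = -1519470*1/310426 - 1*1/376 = -759735/155213 - 1/376 = -285815573/58360088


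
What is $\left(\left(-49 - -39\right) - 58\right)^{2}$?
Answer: $4624$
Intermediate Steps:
$\left(\left(-49 - -39\right) - 58\right)^{2} = \left(\left(-49 + 39\right) - 58\right)^{2} = \left(-10 - 58\right)^{2} = \left(-68\right)^{2} = 4624$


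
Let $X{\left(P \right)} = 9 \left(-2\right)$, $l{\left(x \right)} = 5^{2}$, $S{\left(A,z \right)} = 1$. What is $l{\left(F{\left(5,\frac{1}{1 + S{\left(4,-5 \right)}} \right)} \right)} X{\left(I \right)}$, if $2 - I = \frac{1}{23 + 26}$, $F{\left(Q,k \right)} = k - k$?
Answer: $-450$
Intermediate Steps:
$F{\left(Q,k \right)} = 0$
$l{\left(x \right)} = 25$
$I = \frac{97}{49}$ ($I = 2 - \frac{1}{23 + 26} = 2 - \frac{1}{49} = \frac{97}{49} \approx 1.9796$)
$X{\left(P \right)} = -18$
$l{\left(F{\left(5,\frac{1}{1 + S{\left(4,-5 \right)}} \right)} \right)} X{\left(I \right)} = 25 \left(-18\right) = -450$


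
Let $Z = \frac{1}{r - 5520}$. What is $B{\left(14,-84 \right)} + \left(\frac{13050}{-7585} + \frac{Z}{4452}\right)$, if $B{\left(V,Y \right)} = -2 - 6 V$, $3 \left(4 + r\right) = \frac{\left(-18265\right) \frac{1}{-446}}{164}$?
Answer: $- \frac{59842217901108198}{682191930037121} \approx -87.72$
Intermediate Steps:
$r = - \frac{859463}{219432}$ ($r = -4 + \frac{- \frac{18265}{-446} \cdot \frac{1}{164}}{3} = -4 + \frac{\left(-18265\right) \left(- \frac{1}{446}\right) \frac{1}{164}}{3} = -4 + \frac{\frac{18265}{446} \cdot \frac{1}{164}}{3} = -4 + \frac{1}{3} \cdot \frac{18265}{73144} = -4 + \frac{18265}{219432} = - \frac{859463}{219432} \approx -3.9168$)
$Z = - \frac{219432}{1212124103}$ ($Z = \frac{1}{- \frac{859463}{219432} - 5520} = \frac{1}{- \frac{1212124103}{219432}} = - \frac{219432}{1212124103} \approx -0.00018103$)
$B{\left(14,-84 \right)} + \left(\frac{13050}{-7585} + \frac{Z}{4452}\right) = \left(-2 - 84\right) + \left(\frac{13050}{-7585} - \frac{219432}{1212124103 \cdot 4452}\right) = \left(-2 - 84\right) + \left(13050 \left(- \frac{1}{7585}\right) - \frac{18286}{449698042213}\right) = -86 - \frac{1173711917915792}{682191930037121} = - \frac{59842217901108198}{682191930037121}$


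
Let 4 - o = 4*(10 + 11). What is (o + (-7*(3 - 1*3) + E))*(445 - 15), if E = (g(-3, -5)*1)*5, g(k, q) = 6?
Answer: -21500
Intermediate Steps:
o = -80 (o = 4 - 4*(10 + 11) = 4 - 4*21 = 4 - 1*84 = 4 - 84 = -80)
E = 30 (E = (6*1)*5 = 6*5 = 30)
(o + (-7*(3 - 1*3) + E))*(445 - 15) = (-80 + (-7*(3 - 1*3) + 30))*(445 - 15) = (-80 + (-7*(3 - 3) + 30))*430 = (-80 + (-7*0 + 30))*430 = (-80 + (0 + 30))*430 = (-80 + 30)*430 = -50*430 = -21500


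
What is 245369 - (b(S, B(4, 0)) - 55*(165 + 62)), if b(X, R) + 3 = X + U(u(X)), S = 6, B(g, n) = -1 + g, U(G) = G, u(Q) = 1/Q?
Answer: 1547105/6 ≈ 2.5785e+5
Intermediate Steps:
u(Q) = 1/Q
b(X, R) = -3 + X + 1/X (b(X, R) = -3 + (X + 1/X) = -3 + X + 1/X)
245369 - (b(S, B(4, 0)) - 55*(165 + 62)) = 245369 - ((-3 + 6 + 1/6) - 55*(165 + 62)) = 245369 - ((-3 + 6 + ⅙) - 55*227) = 245369 - (19/6 - 12485) = 245369 - 1*(-74891/6) = 245369 + 74891/6 = 1547105/6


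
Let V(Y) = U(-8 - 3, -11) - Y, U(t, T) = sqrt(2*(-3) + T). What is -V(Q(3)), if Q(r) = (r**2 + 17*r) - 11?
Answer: 49 - I*sqrt(17) ≈ 49.0 - 4.1231*I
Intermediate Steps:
Q(r) = -11 + r**2 + 17*r
U(t, T) = sqrt(-6 + T)
V(Y) = -Y + I*sqrt(17) (V(Y) = sqrt(-6 - 11) - Y = sqrt(-17) - Y = I*sqrt(17) - Y = -Y + I*sqrt(17))
-V(Q(3)) = -(-(-11 + 3**2 + 17*3) + I*sqrt(17)) = -(-(-11 + 9 + 51) + I*sqrt(17)) = -(-1*49 + I*sqrt(17)) = -(-49 + I*sqrt(17)) = 49 - I*sqrt(17)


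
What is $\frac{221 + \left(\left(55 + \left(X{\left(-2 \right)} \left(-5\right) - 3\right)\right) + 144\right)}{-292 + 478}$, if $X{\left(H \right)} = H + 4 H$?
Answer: $\frac{467}{186} \approx 2.5108$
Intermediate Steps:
$X{\left(H \right)} = 5 H$
$\frac{221 + \left(\left(55 + \left(X{\left(-2 \right)} \left(-5\right) - 3\right)\right) + 144\right)}{-292 + 478} = \frac{221 + \left(\left(55 - \left(3 - 5 \left(-2\right) \left(-5\right)\right)\right) + 144\right)}{-292 + 478} = \frac{221 + \left(\left(55 - -47\right) + 144\right)}{186} = \left(221 + \left(\left(55 + \left(50 - 3\right)\right) + 144\right)\right) \frac{1}{186} = \left(221 + \left(\left(55 + 47\right) + 144\right)\right) \frac{1}{186} = \left(221 + \left(102 + 144\right)\right) \frac{1}{186} = \left(221 + 246\right) \frac{1}{186} = 467 \cdot \frac{1}{186} = \frac{467}{186}$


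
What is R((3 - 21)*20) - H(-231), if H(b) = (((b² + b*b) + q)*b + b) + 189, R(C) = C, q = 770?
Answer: 24830334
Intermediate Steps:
H(b) = 189 + b + b*(770 + 2*b²) (H(b) = (((b² + b*b) + 770)*b + b) + 189 = (((b² + b²) + 770)*b + b) + 189 = ((2*b² + 770)*b + b) + 189 = ((770 + 2*b²)*b + b) + 189 = (b*(770 + 2*b²) + b) + 189 = (b + b*(770 + 2*b²)) + 189 = 189 + b + b*(770 + 2*b²))
R((3 - 21)*20) - H(-231) = (3 - 21)*20 - (189 + 2*(-231)³ + 771*(-231)) = -18*20 - (189 + 2*(-12326391) - 178101) = -360 - (189 - 24652782 - 178101) = -360 - 1*(-24830694) = -360 + 24830694 = 24830334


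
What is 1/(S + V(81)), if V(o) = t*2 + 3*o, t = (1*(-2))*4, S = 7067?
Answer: 1/7294 ≈ 0.00013710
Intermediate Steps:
t = -8 (t = -2*4 = -8)
V(o) = -16 + 3*o (V(o) = -8*2 + 3*o = -16 + 3*o)
1/(S + V(81)) = 1/(7067 + (-16 + 3*81)) = 1/(7067 + (-16 + 243)) = 1/(7067 + 227) = 1/7294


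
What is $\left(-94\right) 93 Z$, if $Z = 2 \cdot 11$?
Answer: $-192324$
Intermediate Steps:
$Z = 22$
$\left(-94\right) 93 Z = \left(-94\right) 93 \cdot 22 = \left(-8742\right) 22 = -192324$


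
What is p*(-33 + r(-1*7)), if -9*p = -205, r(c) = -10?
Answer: -8815/9 ≈ -979.44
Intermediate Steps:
p = 205/9 (p = -⅑*(-205) = 205/9 ≈ 22.778)
p*(-33 + r(-1*7)) = 205*(-33 - 10)/9 = (205/9)*(-43) = -8815/9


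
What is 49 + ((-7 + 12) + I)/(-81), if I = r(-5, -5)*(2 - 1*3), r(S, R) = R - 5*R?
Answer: 1328/27 ≈ 49.185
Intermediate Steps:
r(S, R) = -4*R
I = -20 (I = (-4*(-5))*(2 - 1*3) = 20*(2 - 3) = 20*(-1) = -20)
49 + ((-7 + 12) + I)/(-81) = 49 + ((-7 + 12) - 20)/(-81) = 49 + (5 - 20)*(-1/81) = 49 - 15*(-1/81) = 49 + 5/27 = 1328/27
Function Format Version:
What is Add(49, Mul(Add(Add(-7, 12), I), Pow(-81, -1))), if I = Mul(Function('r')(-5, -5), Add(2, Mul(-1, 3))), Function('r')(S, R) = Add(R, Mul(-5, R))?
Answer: Rational(1328, 27) ≈ 49.185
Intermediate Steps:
Function('r')(S, R) = Mul(-4, R)
I = -20 (I = Mul(Mul(-4, -5), Add(2, Mul(-1, 3))) = Mul(20, Add(2, -3)) = Mul(20, -1) = -20)
Add(49, Mul(Add(Add(-7, 12), I), Pow(-81, -1))) = Add(49, Mul(Add(Add(-7, 12), -20), Pow(-81, -1))) = Add(49, Mul(Add(5, -20), Rational(-1, 81))) = Add(49, Mul(-15, Rational(-1, 81))) = Add(49, Rational(5, 27)) = Rational(1328, 27)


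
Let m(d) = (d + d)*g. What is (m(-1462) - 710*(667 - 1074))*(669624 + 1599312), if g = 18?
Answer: 536235796368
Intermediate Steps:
m(d) = 36*d (m(d) = (d + d)*18 = (2*d)*18 = 36*d)
(m(-1462) - 710*(667 - 1074))*(669624 + 1599312) = (36*(-1462) - 710*(667 - 1074))*(669624 + 1599312) = (-52632 - 710*(-407))*2268936 = (-52632 + 288970)*2268936 = 236338*2268936 = 536235796368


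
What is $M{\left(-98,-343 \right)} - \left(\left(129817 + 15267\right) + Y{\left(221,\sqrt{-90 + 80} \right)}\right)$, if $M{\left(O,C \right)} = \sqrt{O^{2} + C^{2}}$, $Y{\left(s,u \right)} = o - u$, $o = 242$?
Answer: $-145326 + 49 \sqrt{53} + i \sqrt{10} \approx -1.4497 \cdot 10^{5} + 3.1623 i$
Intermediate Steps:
$Y{\left(s,u \right)} = 242 - u$
$M{\left(O,C \right)} = \sqrt{C^{2} + O^{2}}$
$M{\left(-98,-343 \right)} - \left(\left(129817 + 15267\right) + Y{\left(221,\sqrt{-90 + 80} \right)}\right) = \sqrt{\left(-343\right)^{2} + \left(-98\right)^{2}} - \left(\left(129817 + 15267\right) + \left(242 - \sqrt{-90 + 80}\right)\right) = \sqrt{117649 + 9604} - \left(145084 + \left(242 - \sqrt{-10}\right)\right) = \sqrt{127253} - \left(145084 + \left(242 - i \sqrt{10}\right)\right) = 49 \sqrt{53} - \left(145084 + \left(242 - i \sqrt{10}\right)\right) = 49 \sqrt{53} - \left(145326 - i \sqrt{10}\right) = -145326 + 49 \sqrt{53} + i \sqrt{10}$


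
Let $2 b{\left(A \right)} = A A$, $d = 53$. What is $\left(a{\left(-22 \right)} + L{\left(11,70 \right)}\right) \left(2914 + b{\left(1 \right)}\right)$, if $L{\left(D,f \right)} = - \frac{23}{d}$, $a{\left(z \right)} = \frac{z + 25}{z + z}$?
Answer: $- \frac{6825759}{4664} \approx -1463.5$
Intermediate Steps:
$b{\left(A \right)} = \frac{A^{2}}{2}$ ($b{\left(A \right)} = \frac{A A}{2} = \frac{A^{2}}{2}$)
$a{\left(z \right)} = \frac{25 + z}{2 z}$
$L{\left(D,f \right)} = - \frac{23}{53}$
$\left(a{\left(-22 \right)} + L{\left(11,70 \right)}\right) \left(2914 + b{\left(1 \right)}\right) = \left(\frac{25 - 22}{2 \left(-22\right)} - \frac{23}{53}\right) \left(2914 + \frac{1^{2}}{2}\right) = \left(\frac{1}{2} \left(- \frac{1}{22}\right) 3 - \frac{23}{53}\right) \left(2914 + \frac{1}{2} \cdot 1\right) = \left(- \frac{3}{44} - \frac{23}{53}\right) \left(2914 + \frac{1}{2}\right) = \left(- \frac{1171}{2332}\right) \frac{5829}{2} = - \frac{6825759}{4664}$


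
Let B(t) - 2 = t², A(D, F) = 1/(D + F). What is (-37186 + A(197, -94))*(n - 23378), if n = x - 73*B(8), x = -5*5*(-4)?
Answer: 107612091072/103 ≈ 1.0448e+9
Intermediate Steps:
x = 100 (x = -25*(-4) = 100)
B(t) = 2 + t²
n = -4718 (n = 100 - 73*(2 + 8²) = 100 - 73*(2 + 64) = 100 - 73*66 = 100 - 4818 = -4718)
(-37186 + A(197, -94))*(n - 23378) = (-37186 + 1/(197 - 94))*(-4718 - 23378) = (-37186 + 1/103)*(-28096) = -3830157/103*(-28096) = 107612091072/103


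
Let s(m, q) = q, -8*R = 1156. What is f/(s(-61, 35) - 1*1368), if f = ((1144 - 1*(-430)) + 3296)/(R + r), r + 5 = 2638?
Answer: -9740/6634341 ≈ -0.0014681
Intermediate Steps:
r = 2633 (r = -5 + 2638 = 2633)
R = -289/2 (R = -⅛*1156 = -289/2 ≈ -144.50)
f = 9740/4977 (f = ((1144 - 1*(-430)) + 3296)/(-289/2 + 2633) = ((1144 + 430) + 3296)/(4977/2) = (1574 + 3296)*(2/4977) = 4870*(2/4977) = 9740/4977 ≈ 1.9570)
f/(s(-61, 35) - 1*1368) = 9740/(4977*(35 - 1*1368)) = 9740/(4977*(35 - 1368)) = (9740/4977)/(-1333) = (9740/4977)*(-1/1333) = -9740/6634341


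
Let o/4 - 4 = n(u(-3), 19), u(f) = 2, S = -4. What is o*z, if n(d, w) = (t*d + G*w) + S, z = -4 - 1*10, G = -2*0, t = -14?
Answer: 1568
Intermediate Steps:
G = 0
z = -14 (z = -4 - 10 = -14)
n(d, w) = -4 - 14*d (n(d, w) = (-14*d + 0*w) - 4 = (-14*d + 0) - 4 = -14*d - 4 = -4 - 14*d)
o = -112 (o = 16 + 4*(-4 - 14*2) = 16 + 4*(-4 - 28) = 16 + 4*(-32) = 16 - 128 = -112)
o*z = -112*(-14) = 1568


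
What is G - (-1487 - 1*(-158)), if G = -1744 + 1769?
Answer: 1354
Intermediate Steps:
G = 25
G - (-1487 - 1*(-158)) = 25 - (-1487 - 1*(-158)) = 25 - (-1487 + 158) = 25 - 1*(-1329) = 25 + 1329 = 1354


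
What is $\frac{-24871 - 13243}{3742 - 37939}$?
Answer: $\frac{38114}{34197} \approx 1.1145$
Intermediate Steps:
$\frac{-24871 - 13243}{3742 - 37939} = - \frac{38114}{-34197} = \left(-38114\right) \left(- \frac{1}{34197}\right) = \frac{38114}{34197}$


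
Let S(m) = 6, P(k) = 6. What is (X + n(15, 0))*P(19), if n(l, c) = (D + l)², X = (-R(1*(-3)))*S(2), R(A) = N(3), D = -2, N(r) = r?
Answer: 906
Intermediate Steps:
R(A) = 3
X = -18 (X = -1*3*6 = -3*6 = -18)
n(l, c) = (-2 + l)²
(X + n(15, 0))*P(19) = (-18 + (-2 + 15)²)*6 = (-18 + 13²)*6 = (-18 + 169)*6 = 151*6 = 906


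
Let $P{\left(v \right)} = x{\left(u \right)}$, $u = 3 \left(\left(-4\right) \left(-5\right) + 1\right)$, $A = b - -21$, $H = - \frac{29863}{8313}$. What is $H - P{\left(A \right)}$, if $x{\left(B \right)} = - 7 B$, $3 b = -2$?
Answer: $\frac{3636170}{8313} \approx 437.41$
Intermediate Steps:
$b = - \frac{2}{3}$ ($b = \frac{1}{3} \left(-2\right) = - \frac{2}{3} \approx -0.66667$)
$H = - \frac{29863}{8313}$ ($H = \left(-29863\right) \frac{1}{8313} = - \frac{29863}{8313} \approx -3.5923$)
$A = \frac{61}{3}$ ($A = - \frac{2}{3} - -21 = - \frac{2}{3} + 21 = \frac{61}{3} \approx 20.333$)
$u = 63$ ($u = 3 \left(20 + 1\right) = 3 \cdot 21 = 63$)
$P{\left(v \right)} = -441$ ($P{\left(v \right)} = \left(-7\right) 63 = -441$)
$H - P{\left(A \right)} = - \frac{29863}{8313} - -441 = - \frac{29863}{8313} + 441 = \frac{3636170}{8313}$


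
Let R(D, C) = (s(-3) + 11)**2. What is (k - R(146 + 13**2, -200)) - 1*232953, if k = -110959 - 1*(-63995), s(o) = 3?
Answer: -280113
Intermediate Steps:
k = -46964 (k = -110959 + 63995 = -46964)
R(D, C) = 196 (R(D, C) = (3 + 11)**2 = 14**2 = 196)
(k - R(146 + 13**2, -200)) - 1*232953 = (-46964 - 1*196) - 1*232953 = (-46964 - 196) - 232953 = -47160 - 232953 = -280113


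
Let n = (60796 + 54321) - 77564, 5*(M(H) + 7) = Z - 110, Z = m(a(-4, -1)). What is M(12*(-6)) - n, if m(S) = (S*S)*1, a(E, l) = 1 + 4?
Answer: -37577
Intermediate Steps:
a(E, l) = 5
m(S) = S**2 (m(S) = S**2*1 = S**2)
Z = 25 (Z = 5**2 = 25)
M(H) = -24 (M(H) = -7 + (25 - 110)/5 = -7 + (1/5)*(-85) = -7 - 17 = -24)
n = 37553 (n = 115117 - 77564 = 37553)
M(12*(-6)) - n = -24 - 1*37553 = -24 - 37553 = -37577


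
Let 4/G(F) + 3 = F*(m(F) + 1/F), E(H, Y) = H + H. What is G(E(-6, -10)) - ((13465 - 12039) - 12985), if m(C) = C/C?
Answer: 80911/7 ≈ 11559.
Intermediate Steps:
E(H, Y) = 2*H
m(C) = 1
G(F) = 4/(-3 + F*(1 + 1/F))
G(E(-6, -10)) - ((13465 - 12039) - 12985) = 4/(-2 + 2*(-6)) - ((13465 - 12039) - 12985) = 4/(-2 - 12) - (1426 - 12985) = 4/(-14) - 1*(-11559) = 4*(-1/14) + 11559 = -2/7 + 11559 = 80911/7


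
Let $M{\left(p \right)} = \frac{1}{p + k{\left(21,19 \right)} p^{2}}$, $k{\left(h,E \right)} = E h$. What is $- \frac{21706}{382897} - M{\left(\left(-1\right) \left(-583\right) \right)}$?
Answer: $- \frac{2943687660461}{51927072123718} \approx -0.056689$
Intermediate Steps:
$M{\left(p \right)} = \frac{1}{p + 399 p^{2}}$ ($M{\left(p \right)} = \frac{1}{p + 19 \cdot 21 p^{2}} = \frac{1}{p + 399 p^{2}}$)
$- \frac{21706}{382897} - M{\left(\left(-1\right) \left(-583\right) \right)} = - \frac{21706}{382897} - \frac{1}{\left(-1\right) \left(-583\right) \left(1 + 399 \left(\left(-1\right) \left(-583\right)\right)\right)} = \left(-21706\right) \frac{1}{382897} - \frac{1}{583 \left(1 + 399 \cdot 583\right)} = - \frac{21706}{382897} - \frac{1}{583 \left(1 + 232617\right)} = - \frac{21706}{382897} - \frac{1}{583 \cdot 232618} = - \frac{21706}{382897} - \frac{1}{583} \cdot \frac{1}{232618} = - \frac{21706}{382897} - \frac{1}{135616294} = - \frac{2943687660461}{51927072123718}$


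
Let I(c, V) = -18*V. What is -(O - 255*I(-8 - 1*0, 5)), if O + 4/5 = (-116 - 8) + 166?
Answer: -114956/5 ≈ -22991.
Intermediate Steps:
O = 206/5 (O = -⅘ + ((-116 - 8) + 166) = -⅘ + (-124 + 166) = -⅘ + 42 = 206/5 ≈ 41.200)
-(O - 255*I(-8 - 1*0, 5)) = -(206/5 - (-4590)*5) = -(206/5 - 255*(-90)) = -(206/5 + 22950) = -1*114956/5 = -114956/5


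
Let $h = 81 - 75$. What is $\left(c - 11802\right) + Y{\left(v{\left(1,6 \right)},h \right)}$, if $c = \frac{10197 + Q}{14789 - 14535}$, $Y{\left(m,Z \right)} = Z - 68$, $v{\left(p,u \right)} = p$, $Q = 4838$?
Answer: $- \frac{2998421}{254} \approx -11805.0$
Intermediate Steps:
$h = 6$
$Y{\left(m,Z \right)} = -68 + Z$ ($Y{\left(m,Z \right)} = Z - 68 = -68 + Z$)
$c = \frac{15035}{254}$ ($c = \frac{10197 + 4838}{14789 - 14535} = \frac{15035}{254} \approx 59.193$)
$\left(c - 11802\right) + Y{\left(v{\left(1,6 \right)},h \right)} = \left(\frac{15035}{254} - 11802\right) + \left(-68 + 6\right) = - \frac{2982673}{254} - 62 = - \frac{2998421}{254}$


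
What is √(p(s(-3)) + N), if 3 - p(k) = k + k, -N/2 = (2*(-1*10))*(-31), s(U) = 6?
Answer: I*√1249 ≈ 35.341*I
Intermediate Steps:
N = -1240 (N = -2*2*(-1*10)*(-31) = -2*2*(-10)*(-31) = -(-40)*(-31) = -2*620 = -1240)
p(k) = 3 - 2*k (p(k) = 3 - (k + k) = 3 - 2*k)
√(p(s(-3)) + N) = √((3 - 2*6) - 1240) = √((3 - 12) - 1240) = √(-9 - 1240) = √(-1249) = I*√1249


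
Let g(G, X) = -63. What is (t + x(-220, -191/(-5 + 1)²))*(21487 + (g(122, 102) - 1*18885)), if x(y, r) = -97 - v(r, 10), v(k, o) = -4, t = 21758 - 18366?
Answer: 8376161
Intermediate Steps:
t = 3392
x(y, r) = -93 (x(y, r) = -97 - 1*(-4) = -97 + 4 = -93)
(t + x(-220, -191/(-5 + 1)²))*(21487 + (g(122, 102) - 1*18885)) = (3392 - 93)*(21487 + (-63 - 1*18885)) = 3299*(21487 + (-63 - 18885)) = 3299*(21487 - 18948) = 3299*2539 = 8376161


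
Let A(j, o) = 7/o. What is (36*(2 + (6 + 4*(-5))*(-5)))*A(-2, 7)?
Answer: 2592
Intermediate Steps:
(36*(2 + (6 + 4*(-5))*(-5)))*A(-2, 7) = (36*(2 + (6 + 4*(-5))*(-5)))*(7/7) = (36*(2 + (6 - 20)*(-5)))*(7*(⅐)) = (36*(2 - 14*(-5)))*1 = (36*(2 + 70))*1 = (36*72)*1 = 2592*1 = 2592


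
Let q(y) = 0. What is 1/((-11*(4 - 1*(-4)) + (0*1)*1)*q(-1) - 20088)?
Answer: -1/20088 ≈ -4.9781e-5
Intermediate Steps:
1/((-11*(4 - 1*(-4)) + (0*1)*1)*q(-1) - 20088) = 1/((-11*(4 - 1*(-4)) + (0*1)*1)*0 - 20088) = 1/((-11*(4 + 4) + 0*1)*0 - 20088) = 1/((-11*8 + 0)*0 - 20088) = 1/((-88 + 0)*0 - 20088) = 1/(-88*0 - 20088) = 1/(0 - 20088) = 1/(-20088) = -1/20088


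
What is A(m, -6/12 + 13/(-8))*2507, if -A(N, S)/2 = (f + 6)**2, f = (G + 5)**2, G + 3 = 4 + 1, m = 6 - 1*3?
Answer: -15167350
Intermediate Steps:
m = 3 (m = 6 - 3 = 3)
G = 2 (G = -3 + (4 + 1) = -3 + 5 = 2)
f = 49 (f = (2 + 5)**2 = 7**2 = 49)
A(N, S) = -6050 (A(N, S) = -2*(49 + 6)**2 = -2*55**2 = -2*3025 = -6050)
A(m, -6/12 + 13/(-8))*2507 = -6050*2507 = -15167350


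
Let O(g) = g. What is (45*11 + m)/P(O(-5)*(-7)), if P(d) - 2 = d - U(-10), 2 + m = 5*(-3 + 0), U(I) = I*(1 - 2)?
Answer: 478/27 ≈ 17.704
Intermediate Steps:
U(I) = -I (U(I) = I*(-1) = -I)
m = -17 (m = -2 + 5*(-3 + 0) = -2 + 5*(-3) = -2 - 15 = -17)
P(d) = -8 + d (P(d) = 2 + (d - (-1)*(-10)) = 2 + (d - 1*10) = 2 + (d - 10) = 2 + (-10 + d) = -8 + d)
(45*11 + m)/P(O(-5)*(-7)) = (45*11 - 17)/(-8 - 5*(-7)) = (495 - 17)/(-8 + 35) = 478/27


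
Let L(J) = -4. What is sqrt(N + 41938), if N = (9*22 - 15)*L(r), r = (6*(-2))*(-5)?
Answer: sqrt(41206) ≈ 202.99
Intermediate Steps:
r = 60 (r = -12*(-5) = 60)
N = -732 (N = (9*22 - 15)*(-4) = (198 - 15)*(-4) = 183*(-4) = -732)
sqrt(N + 41938) = sqrt(-732 + 41938) = sqrt(41206)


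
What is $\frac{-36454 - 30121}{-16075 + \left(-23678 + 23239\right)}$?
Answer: $\frac{66575}{16514} \approx 4.0314$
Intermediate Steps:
$\frac{-36454 - 30121}{-16075 + \left(-23678 + 23239\right)} = - \frac{66575}{-16075 - 439} = - \frac{66575}{-16514} = \left(-66575\right) \left(- \frac{1}{16514}\right) = \frac{66575}{16514}$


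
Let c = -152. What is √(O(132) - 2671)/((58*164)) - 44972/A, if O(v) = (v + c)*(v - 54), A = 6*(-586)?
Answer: 11243/879 + I*√4231/9512 ≈ 12.791 + 0.0068383*I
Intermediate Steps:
A = -3516
O(v) = (-152 + v)*(-54 + v) (O(v) = (v - 152)*(v - 54) = (-152 + v)*(-54 + v))
√(O(132) - 2671)/((58*164)) - 44972/A = √((8208 + 132² - 206*132) - 2671)/((58*164)) - 44972/(-3516) = √((8208 + 17424 - 27192) - 2671)/9512 - 44972*(-1/3516) = √(-1560 - 2671)*(1/9512) + 11243/879 = √(-4231)*(1/9512) + 11243/879 = (I*√4231)*(1/9512) + 11243/879 = I*√4231/9512 + 11243/879 = 11243/879 + I*√4231/9512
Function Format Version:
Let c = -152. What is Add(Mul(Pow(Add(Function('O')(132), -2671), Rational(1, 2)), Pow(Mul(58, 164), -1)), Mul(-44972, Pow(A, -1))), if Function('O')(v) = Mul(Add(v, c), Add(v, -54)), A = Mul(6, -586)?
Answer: Add(Rational(11243, 879), Mul(Rational(1, 9512), I, Pow(4231, Rational(1, 2)))) ≈ Add(12.791, Mul(0.0068383, I))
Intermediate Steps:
A = -3516
Function('O')(v) = Mul(Add(-152, v), Add(-54, v)) (Function('O')(v) = Mul(Add(v, -152), Add(v, -54)) = Mul(Add(-152, v), Add(-54, v)))
Add(Mul(Pow(Add(Function('O')(132), -2671), Rational(1, 2)), Pow(Mul(58, 164), -1)), Mul(-44972, Pow(A, -1))) = Add(Mul(Pow(Add(Add(8208, Pow(132, 2), Mul(-206, 132)), -2671), Rational(1, 2)), Pow(Mul(58, 164), -1)), Mul(-44972, Pow(-3516, -1))) = Add(Mul(Pow(Add(Add(8208, 17424, -27192), -2671), Rational(1, 2)), Pow(9512, -1)), Mul(-44972, Rational(-1, 3516))) = Add(Mul(Pow(Add(-1560, -2671), Rational(1, 2)), Rational(1, 9512)), Rational(11243, 879)) = Add(Mul(Pow(-4231, Rational(1, 2)), Rational(1, 9512)), Rational(11243, 879)) = Add(Mul(Mul(I, Pow(4231, Rational(1, 2))), Rational(1, 9512)), Rational(11243, 879)) = Add(Mul(Rational(1, 9512), I, Pow(4231, Rational(1, 2))), Rational(11243, 879)) = Add(Rational(11243, 879), Mul(Rational(1, 9512), I, Pow(4231, Rational(1, 2))))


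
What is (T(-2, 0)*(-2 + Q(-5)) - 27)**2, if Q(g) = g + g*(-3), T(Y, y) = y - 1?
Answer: 1225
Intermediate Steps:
T(Y, y) = -1 + y
Q(g) = -2*g (Q(g) = g - 3*g = -2*g)
(T(-2, 0)*(-2 + Q(-5)) - 27)**2 = ((-1 + 0)*(-2 - 2*(-5)) - 27)**2 = (-(-2 + 10) - 27)**2 = (-1*8 - 27)**2 = (-8 - 27)**2 = (-35)**2 = 1225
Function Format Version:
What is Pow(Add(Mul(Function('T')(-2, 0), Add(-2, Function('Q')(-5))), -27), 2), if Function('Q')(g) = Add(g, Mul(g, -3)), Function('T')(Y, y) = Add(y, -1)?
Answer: 1225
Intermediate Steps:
Function('T')(Y, y) = Add(-1, y)
Function('Q')(g) = Mul(-2, g) (Function('Q')(g) = Add(g, Mul(-3, g)) = Mul(-2, g))
Pow(Add(Mul(Function('T')(-2, 0), Add(-2, Function('Q')(-5))), -27), 2) = Pow(Add(Mul(Add(-1, 0), Add(-2, Mul(-2, -5))), -27), 2) = Pow(Add(Mul(-1, Add(-2, 10)), -27), 2) = Pow(Add(Mul(-1, 8), -27), 2) = Pow(Add(-8, -27), 2) = Pow(-35, 2) = 1225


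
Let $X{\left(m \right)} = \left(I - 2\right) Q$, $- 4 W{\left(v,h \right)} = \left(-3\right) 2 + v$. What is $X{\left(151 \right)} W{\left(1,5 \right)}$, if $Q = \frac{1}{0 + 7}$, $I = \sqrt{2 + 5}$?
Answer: $- \frac{5}{14} + \frac{5 \sqrt{7}}{28} \approx 0.11531$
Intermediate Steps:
$I = \sqrt{7} \approx 2.6458$
$Q = \frac{1}{7} \approx 0.14286$
$W{\left(v,h \right)} = \frac{3}{2} - \frac{v}{4}$ ($W{\left(v,h \right)} = - \frac{\left(-3\right) 2 + v}{4} = - \frac{-6 + v}{4} = \frac{3}{2} - \frac{v}{4}$)
$X{\left(m \right)} = - \frac{2}{7} + \frac{\sqrt{7}}{7}$ ($X{\left(m \right)} = \left(\sqrt{7} - 2\right) \frac{1}{7} = \left(-2 + \sqrt{7}\right) \frac{1}{7} = - \frac{2}{7} + \frac{\sqrt{7}}{7}$)
$X{\left(151 \right)} W{\left(1,5 \right)} = \left(- \frac{2}{7} + \frac{\sqrt{7}}{7}\right) \left(\frac{3}{2} - \frac{1}{4}\right) = \left(- \frac{2}{7} + \frac{\sqrt{7}}{7}\right) \frac{5}{4} = - \frac{5}{14} + \frac{5 \sqrt{7}}{28}$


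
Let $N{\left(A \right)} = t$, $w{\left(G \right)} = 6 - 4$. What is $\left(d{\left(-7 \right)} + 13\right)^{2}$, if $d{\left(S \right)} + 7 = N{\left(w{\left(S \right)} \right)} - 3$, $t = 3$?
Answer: $36$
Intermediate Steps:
$w{\left(G \right)} = 2$ ($w{\left(G \right)} = 6 - 4 = 2$)
$N{\left(A \right)} = 3$
$d{\left(S \right)} = -7$ ($d{\left(S \right)} = -7 + \left(3 - 3\right) = -7 + 0 = -7$)
$\left(d{\left(-7 \right)} + 13\right)^{2} = \left(-7 + 13\right)^{2} = 6^{2} = 36$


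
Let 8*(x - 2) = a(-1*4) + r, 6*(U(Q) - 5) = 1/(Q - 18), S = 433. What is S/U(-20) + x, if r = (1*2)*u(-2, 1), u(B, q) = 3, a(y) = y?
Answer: 405147/4556 ≈ 88.926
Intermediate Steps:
U(Q) = 5 + 1/(6*(-18 + Q)) (U(Q) = 5 + 1/(6*(Q - 18)) = 5 + 1/(6*(-18 + Q)))
r = 6 (r = (1*2)*3 = 2*3 = 6)
x = 9/4 (x = 2 + (-1*4 + 6)/8 = 2 + (-4 + 6)/8 = 2 + (⅛)*2 = 2 + ¼ = 9/4 ≈ 2.2500)
S/U(-20) + x = 433/(((-539 + 30*(-20))/(6*(-18 - 20)))) + 9/4 = 433/(((⅙)*(-539 - 600)/(-38))) + 9/4 = 433/(((⅙)*(-1/38)*(-1139))) + 9/4 = 433/(1139/228) + 9/4 = 433*(228/1139) + 9/4 = 98724/1139 + 9/4 = 405147/4556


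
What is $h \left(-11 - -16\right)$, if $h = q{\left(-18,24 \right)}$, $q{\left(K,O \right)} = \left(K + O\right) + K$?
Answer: $-60$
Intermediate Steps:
$q{\left(K,O \right)} = O + 2 K$
$h = -12$ ($h = 24 + 2 \left(-18\right) = 24 - 36 = -12$)
$h \left(-11 - -16\right) = - 12 \left(-11 - -16\right) = - 12 \left(-11 + 16\right) = \left(-12\right) 5 = -60$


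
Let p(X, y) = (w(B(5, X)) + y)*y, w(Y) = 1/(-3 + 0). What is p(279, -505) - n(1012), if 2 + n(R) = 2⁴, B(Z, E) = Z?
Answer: 765538/3 ≈ 2.5518e+5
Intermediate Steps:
w(Y) = -⅓ (w(Y) = 1/(-3) = -⅓)
p(X, y) = y*(-⅓ + y) (p(X, y) = (-⅓ + y)*y = y*(-⅓ + y))
n(R) = 14 (n(R) = -2 + 2⁴ = -2 + 16 = 14)
p(279, -505) - n(1012) = -505*(-⅓ - 505) - 1*14 = -505*(-1516/3) - 14 = 765580/3 - 14 = 765538/3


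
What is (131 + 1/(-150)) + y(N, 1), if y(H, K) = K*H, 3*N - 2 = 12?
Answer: 6783/50 ≈ 135.66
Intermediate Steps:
N = 14/3 (N = 2/3 + (1/3)*12 = 2/3 + 4 = 14/3 ≈ 4.6667)
y(H, K) = H*K
(131 + 1/(-150)) + y(N, 1) = (131 + 1/(-150)) + (14/3)*1 = (131 - 1/150) + 14/3 = 19649/150 + 14/3 = 6783/50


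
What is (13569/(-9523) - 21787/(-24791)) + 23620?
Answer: 5576191537182/236084693 ≈ 23619.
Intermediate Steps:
(13569/(-9523) - 21787/(-24791)) + 23620 = (13569*(-1/9523) - 21787*(-1/24791)) + 23620 = (-13569/9523 + 21787/24791) + 23620 = -128911478/236084693 + 23620 = 5576191537182/236084693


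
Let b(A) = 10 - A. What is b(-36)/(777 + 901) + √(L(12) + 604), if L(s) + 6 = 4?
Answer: 23/839 + √602 ≈ 24.563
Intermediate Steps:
L(s) = -2 (L(s) = -6 + 4 = -2)
b(-36)/(777 + 901) + √(L(12) + 604) = (10 - 1*(-36))/(777 + 901) + √(-2 + 604) = (10 + 36)/1678 + √602 = (1/1678)*46 + √602 = 23/839 + √602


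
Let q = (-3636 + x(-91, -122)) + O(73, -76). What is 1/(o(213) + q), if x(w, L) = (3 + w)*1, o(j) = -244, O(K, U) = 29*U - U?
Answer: -1/6096 ≈ -0.00016404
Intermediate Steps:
O(K, U) = 28*U
x(w, L) = 3 + w
q = -5852 (q = (-3636 + (3 - 91)) + 28*(-76) = (-3636 - 88) - 2128 = -3724 - 2128 = -5852)
1/(o(213) + q) = 1/(-244 - 5852) = 1/(-6096) = -1/6096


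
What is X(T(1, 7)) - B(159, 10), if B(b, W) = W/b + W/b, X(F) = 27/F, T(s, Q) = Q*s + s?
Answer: 4133/1272 ≈ 3.2492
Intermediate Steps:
T(s, Q) = s + Q*s
B(b, W) = 2*W/b
X(T(1, 7)) - B(159, 10) = 27/((1*(1 + 7))) - 2*10/159 = 27/((1*8)) - 2*10/159 = 27/8 - 1*20/159 = 27*(⅛) - 20/159 = 27/8 - 20/159 = 4133/1272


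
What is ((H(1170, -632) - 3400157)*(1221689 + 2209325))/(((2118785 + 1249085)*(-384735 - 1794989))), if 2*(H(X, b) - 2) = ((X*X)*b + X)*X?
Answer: 173647881130578687/734102706788 ≈ 2.3654e+5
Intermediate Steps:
H(X, b) = 2 + X*(X + b*X²)/2 (H(X, b) = 2 + (((X*X)*b + X)*X)/2 = 2 + ((X²*b + X)*X)/2 = 2 + ((b*X² + X)*X)/2 = 2 + ((X + b*X²)*X)/2 = 2 + (X*(X + b*X²))/2 = 2 + X*(X + b*X²)/2)
((H(1170, -632) - 3400157)*(1221689 + 2209325))/(((2118785 + 1249085)*(-384735 - 1794989))) = (((2 + (½)*1170² + (½)*(-632)*1170³) - 3400157)*(1221689 + 2209325))/(((2118785 + 1249085)*(-384735 - 1794989))) = (((2 + (½)*1368900 + (½)*(-632)*1601613000) - 3400157)*3431014)/((3367870*(-2179724))) = (((2 + 684450 - 506109708000) - 3400157)*3431014)/(-7341027067880) = ((-506109023548 - 3400157)*3431014)*(-1/7341027067880) = -506112423705*3431014*(-1/7341027067880) = -1736478811305786870*(-1/7341027067880) = 173647881130578687/734102706788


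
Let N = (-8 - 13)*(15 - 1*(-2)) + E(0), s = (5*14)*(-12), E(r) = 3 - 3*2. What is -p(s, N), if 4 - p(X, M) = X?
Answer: -844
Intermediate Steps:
E(r) = -3 (E(r) = 3 - 6 = -3)
s = -840 (s = 70*(-12) = -840)
N = -360 (N = (-8 - 13)*(15 - 1*(-2)) - 3 = -21*(15 + 2) - 3 = -21*17 - 3 = -357 - 3 = -360)
p(X, M) = 4 - X
-p(s, N) = -(4 - 1*(-840)) = -(4 + 840) = -1*844 = -844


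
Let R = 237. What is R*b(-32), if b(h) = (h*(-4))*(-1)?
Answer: -30336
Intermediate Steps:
b(h) = 4*h (b(h) = -4*h*(-1) = 4*h)
R*b(-32) = 237*(4*(-32)) = 237*(-128) = -30336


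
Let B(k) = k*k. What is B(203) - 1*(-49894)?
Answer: 91103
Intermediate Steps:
B(k) = k²
B(203) - 1*(-49894) = 203² - 1*(-49894) = 41209 + 49894 = 91103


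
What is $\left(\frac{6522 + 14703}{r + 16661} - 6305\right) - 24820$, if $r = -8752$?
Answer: $- \frac{246146400}{7909} \approx -31122.0$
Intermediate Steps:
$\left(\frac{6522 + 14703}{r + 16661} - 6305\right) - 24820 = \left(\frac{6522 + 14703}{-8752 + 16661} - 6305\right) - 24820 = \left(\frac{21225}{7909} - 6305\right) - 24820 = - \frac{49845020}{7909} - 24820 = - \frac{246146400}{7909}$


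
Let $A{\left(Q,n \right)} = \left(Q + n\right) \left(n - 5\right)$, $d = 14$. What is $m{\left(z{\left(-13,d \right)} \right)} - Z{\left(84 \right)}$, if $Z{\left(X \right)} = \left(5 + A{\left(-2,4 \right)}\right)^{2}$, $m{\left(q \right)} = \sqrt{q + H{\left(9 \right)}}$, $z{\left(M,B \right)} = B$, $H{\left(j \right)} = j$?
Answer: $-9 + \sqrt{23} \approx -4.2042$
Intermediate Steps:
$A{\left(Q,n \right)} = \left(-5 + n\right) \left(Q + n\right)$ ($A{\left(Q,n \right)} = \left(Q + n\right) \left(-5 + n\right) = \left(-5 + n\right) \left(Q + n\right)$)
$m{\left(q \right)} = \sqrt{9 + q}$ ($m{\left(q \right)} = \sqrt{q + 9} = \sqrt{9 + q}$)
$Z{\left(X \right)} = 9$ ($Z{\left(X \right)} = \left(5 - \left(18 - 16\right)\right)^{2} = \left(5 + \left(16 + 10 - 20 - 8\right)\right)^{2} = \left(5 - 2\right)^{2} = 3^{2} = 9$)
$m{\left(z{\left(-13,d \right)} \right)} - Z{\left(84 \right)} = \sqrt{9 + 14} - 9 = \sqrt{23} - 9 = -9 + \sqrt{23}$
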